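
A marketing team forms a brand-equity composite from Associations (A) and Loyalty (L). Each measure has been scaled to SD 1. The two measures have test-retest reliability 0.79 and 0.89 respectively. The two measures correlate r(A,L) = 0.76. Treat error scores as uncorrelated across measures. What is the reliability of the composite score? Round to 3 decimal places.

Var(A+L) = 2 + 2·[0.76] = 2 + 1.52 = 3.52.
Because errors are independent across components, Cov(Tᵢ,Tⱼ) = Cov(Xᵢ,Xⱼ); the off-diagonal part of the true-score variance is the same as above.
True-score variance = [0.79 + 0.89] + 1.52 = 1.68 + 1.52 = 3.2.
Reliability = 3.2 / 3.52 = 0.909.

0.909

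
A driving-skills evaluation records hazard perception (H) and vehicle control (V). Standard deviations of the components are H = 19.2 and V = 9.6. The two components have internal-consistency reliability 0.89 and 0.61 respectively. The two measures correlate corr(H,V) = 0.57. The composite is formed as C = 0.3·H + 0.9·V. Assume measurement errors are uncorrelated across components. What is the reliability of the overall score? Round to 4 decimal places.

0.8009

Var(C) = 0.3²·19.2² + 0.9²·9.6² + 2·[0.27·19.2·9.6·0.57] = 107.827 + 56.7337 = 164.561.
Because errors are independent across components, Cov(Tᵢ,Tⱼ) = Cov(Xᵢ,Xⱼ); the off-diagonal part of the true-score variance is the same as above.
True-score variance = [0.3²·19.2²·0.89 + 0.9²·9.6²·0.61] + 56.7337 = 75.0643 + 56.7337 = 131.798.
Reliability = 131.798 / 164.561 = 0.8009.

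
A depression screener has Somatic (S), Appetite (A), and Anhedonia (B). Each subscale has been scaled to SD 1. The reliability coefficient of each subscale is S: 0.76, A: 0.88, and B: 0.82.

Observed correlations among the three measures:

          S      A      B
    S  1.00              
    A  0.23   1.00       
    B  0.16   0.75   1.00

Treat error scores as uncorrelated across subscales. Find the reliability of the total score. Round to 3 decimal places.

Var(S+A+B) = 3 + 2·[0.23 + 0.16 + 0.75] = 3 + 2.28 = 5.28.
Because errors are independent across components, Cov(Tᵢ,Tⱼ) = Cov(Xᵢ,Xⱼ); the off-diagonal part of the true-score variance is the same as above.
True-score variance = [0.76 + 0.88 + 0.82] + 2.28 = 2.46 + 2.28 = 4.74.
Reliability = 4.74 / 5.28 = 0.898.

0.898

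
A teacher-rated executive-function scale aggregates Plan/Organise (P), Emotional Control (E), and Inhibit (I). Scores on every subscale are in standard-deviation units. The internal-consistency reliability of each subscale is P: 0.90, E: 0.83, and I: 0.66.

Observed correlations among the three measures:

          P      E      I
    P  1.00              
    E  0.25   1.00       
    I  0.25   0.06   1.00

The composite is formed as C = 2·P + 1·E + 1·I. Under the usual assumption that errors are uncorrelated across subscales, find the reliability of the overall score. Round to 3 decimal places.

0.888

Var(C) = 2² + 1 + 1 + 2·[2·0.25 + 2·0.25 + 0.06] = 6 + 2.12 = 8.12.
With uncorrelated errors the cross-covariances are all true-score covariance, so they carry over unchanged; only the diagonal terms shrink to ρᵢσᵢ².
True-score variance = [2²·0.90 + 0.83 + 0.66] + 2.12 = 5.09 + 2.12 = 7.21.
Reliability = 7.21 / 8.12 = 0.888.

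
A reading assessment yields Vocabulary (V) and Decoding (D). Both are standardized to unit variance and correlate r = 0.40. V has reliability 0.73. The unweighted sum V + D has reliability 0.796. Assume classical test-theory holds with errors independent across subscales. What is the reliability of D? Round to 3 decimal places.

0.699

Var(V+D) = 2 + 2·0.40 = 2.800.
True-score variance = ρ_V + ρ_D + 2·0.40, so 0.796 = (0.73 + ρ_D + 0.80) / 2.800.
ρ_D = 0.796·2.800 − 0.73 − 0.80 = 0.699.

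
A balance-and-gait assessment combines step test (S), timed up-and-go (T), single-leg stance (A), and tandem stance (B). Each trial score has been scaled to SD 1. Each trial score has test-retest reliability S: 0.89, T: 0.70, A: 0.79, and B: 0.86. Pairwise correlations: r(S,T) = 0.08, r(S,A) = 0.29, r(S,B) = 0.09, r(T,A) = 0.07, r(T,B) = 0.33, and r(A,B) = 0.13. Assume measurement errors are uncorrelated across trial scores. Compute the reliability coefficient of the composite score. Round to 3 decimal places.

0.873

Var(S+T+A+B) = 4 + 2·[0.08 + 0.29 + 0.09 + 0.07 + 0.33 + 0.13] = 4 + 1.98 = 5.98.
With uncorrelated errors the cross-covariances are all true-score covariance, so they carry over unchanged; only the diagonal terms shrink to ρᵢσᵢ².
True-score variance = [0.89 + 0.70 + 0.79 + 0.86] + 1.98 = 3.24 + 1.98 = 5.22.
Reliability = 5.22 / 5.98 = 0.873.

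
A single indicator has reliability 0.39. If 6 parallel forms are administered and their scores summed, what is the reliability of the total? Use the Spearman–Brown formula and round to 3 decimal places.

ρ_k = kρ / (1 + (k−1)ρ) = 6·0.39 / (1 + 5·0.39) = 2.340 / 2.950 = 0.793.

0.793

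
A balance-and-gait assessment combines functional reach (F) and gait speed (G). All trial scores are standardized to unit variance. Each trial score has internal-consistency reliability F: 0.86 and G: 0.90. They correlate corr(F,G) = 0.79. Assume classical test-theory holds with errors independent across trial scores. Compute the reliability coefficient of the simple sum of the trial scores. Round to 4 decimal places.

Var(F+G) = 2 + 2·[0.79] = 2 + 1.58 = 3.58.
Under uncorrelated errors the observed covariances equal the true-score covariances, so only the own-variance terms attenuate.
True-score variance = [0.86 + 0.90] + 1.58 = 1.76 + 1.58 = 3.34.
Reliability = 3.34 / 3.58 = 0.9330.

0.9330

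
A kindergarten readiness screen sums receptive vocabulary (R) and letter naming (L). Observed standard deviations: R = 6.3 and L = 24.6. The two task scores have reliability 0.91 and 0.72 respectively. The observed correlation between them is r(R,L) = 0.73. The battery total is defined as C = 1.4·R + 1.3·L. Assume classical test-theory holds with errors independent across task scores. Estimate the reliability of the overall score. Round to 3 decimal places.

0.806

Var(C) = 1.4²·6.3² + 1.3²·24.6² + 2·[1.82·6.3·24.6·0.73] = 1100.51 + 411.813 = 1512.33.
Under uncorrelated errors the observed covariances equal the true-score covariances, so only the own-variance terms attenuate.
True-score variance = [1.4²·6.3²·0.91 + 1.3²·24.6²·0.72] + 411.813 = 807.15 + 411.813 = 1218.96.
Reliability = 1218.96 / 1512.33 = 0.806.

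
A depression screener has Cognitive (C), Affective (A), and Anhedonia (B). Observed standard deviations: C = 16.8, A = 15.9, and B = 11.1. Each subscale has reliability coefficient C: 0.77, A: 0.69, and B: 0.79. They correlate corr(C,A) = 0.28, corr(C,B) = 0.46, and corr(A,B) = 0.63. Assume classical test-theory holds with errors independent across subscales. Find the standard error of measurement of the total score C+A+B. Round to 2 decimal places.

13.01

Var(total) = 658.26 + 543.526 = 1201.79.
True-score variance = 489.1 + 543.526 = 1032.63, so reliability = 0.8592.
Error variance = 1201.79 − 1032.63 = 169.16; SEM = √169.16 = 13.01.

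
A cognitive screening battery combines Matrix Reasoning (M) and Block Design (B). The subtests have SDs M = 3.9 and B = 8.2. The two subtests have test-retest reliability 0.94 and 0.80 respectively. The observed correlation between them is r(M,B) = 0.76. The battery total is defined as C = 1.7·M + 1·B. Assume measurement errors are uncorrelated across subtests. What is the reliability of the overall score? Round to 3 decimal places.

Var(C) = 1.7²·3.9² + 8.2² + 2·[1.7·3.9·8.2·0.76] = 111.197 + 82.6363 = 193.833.
Because errors are independent across components, Cov(Tᵢ,Tⱼ) = Cov(Xᵢ,Xⱼ); the off-diagonal part of the true-score variance is the same as above.
True-score variance = [1.7²·3.9²·0.94 + 8.2²·0.80] + 82.6363 = 95.1115 + 82.6363 = 177.748.
Reliability = 177.748 / 193.833 = 0.917.

0.917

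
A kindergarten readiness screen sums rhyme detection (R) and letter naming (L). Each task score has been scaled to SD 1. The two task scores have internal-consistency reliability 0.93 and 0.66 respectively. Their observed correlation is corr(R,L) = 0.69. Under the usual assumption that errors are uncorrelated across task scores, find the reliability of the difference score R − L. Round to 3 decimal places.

0.339

Var(R−L) = 1 + 1 − 2·0.69 = 2 − 1.38 = 0.62.
Because errors are independent across components, Cov(Tᵢ,Tⱼ) = Cov(Xᵢ,Xⱼ); the off-diagonal part of the true-score variance is the same as above.
True-score variance = [0.93 + 0.66] − 1.38 = 1.59 − 1.38 = 0.21.
Reliability = 0.21 / 0.62 = 0.339.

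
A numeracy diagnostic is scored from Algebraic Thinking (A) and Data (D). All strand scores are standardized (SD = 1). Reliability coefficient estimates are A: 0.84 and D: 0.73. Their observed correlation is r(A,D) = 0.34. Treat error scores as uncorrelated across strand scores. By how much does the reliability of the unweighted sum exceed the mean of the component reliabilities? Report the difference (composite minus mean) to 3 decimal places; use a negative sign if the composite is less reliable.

0.055

Var(sum) = 2 + 0.68 = 2.68; true-score variance = 1.57 + 0.68 = 2.25; composite reliability = 0.8396.
Mean component reliability = 0.7850.
Difference = 0.8396 − 0.7850 = 0.055.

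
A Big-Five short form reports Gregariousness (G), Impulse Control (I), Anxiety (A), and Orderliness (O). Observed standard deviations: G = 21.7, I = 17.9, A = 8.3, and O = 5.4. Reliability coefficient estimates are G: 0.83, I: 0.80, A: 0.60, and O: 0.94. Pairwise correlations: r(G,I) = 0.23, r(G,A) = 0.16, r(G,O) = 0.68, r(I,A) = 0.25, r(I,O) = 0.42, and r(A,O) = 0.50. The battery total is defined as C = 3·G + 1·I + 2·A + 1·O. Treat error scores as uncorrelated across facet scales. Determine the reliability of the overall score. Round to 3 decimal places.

Var(C) = 3²·21.7² + 17.9² + 2²·8.3² + 5.4² + 2·[3·21.7·17.9·0.23 + 6·21.7·8.3·0.16 + 3·21.7·5.4·0.68 + 2·17.9·8.3·0.25 + 17.9·5.4·0.42 + 2·8.3·5.4·0.50] = 4863.14 + 1679.34 = 6542.48.
With uncorrelated errors the cross-covariances are all true-score covariance, so they carry over unchanged; only the diagonal terms shrink to ρᵢσᵢ².
True-score variance = [3²·21.7²·0.83 + 17.9²·0.80 + 2²·8.3²·0.60 + 5.4²·0.94] + 1679.34 = 3966.62 + 1679.34 = 5645.97.
Reliability = 5645.97 / 6542.48 = 0.863.

0.863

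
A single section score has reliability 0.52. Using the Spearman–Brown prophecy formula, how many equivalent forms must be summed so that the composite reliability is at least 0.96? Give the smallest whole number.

23

k ≥ ρ*(1−ρ₁)/(ρ₁(1−ρ*)) = 0.96·0.48 / (0.52·0.04) = 22.154.
Smallest integer k = 23.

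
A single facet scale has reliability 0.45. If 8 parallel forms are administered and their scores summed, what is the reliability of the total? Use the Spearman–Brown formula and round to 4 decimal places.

ρ_k = kρ / (1 + (k−1)ρ) = 8·0.45 / (1 + 7·0.45) = 3.600 / 4.150 = 0.8675.

0.8675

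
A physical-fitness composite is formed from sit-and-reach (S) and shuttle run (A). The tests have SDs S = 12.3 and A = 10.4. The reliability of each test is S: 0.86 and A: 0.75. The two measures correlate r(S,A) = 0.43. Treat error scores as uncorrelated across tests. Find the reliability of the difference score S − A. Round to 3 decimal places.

0.677

Var(S−A) = 12.3² + 10.4² − 2·12.3·10.4·0.43 = 259.45 − 110.011 = 149.439.
Because errors are independent across components, Cov(Tᵢ,Tⱼ) = Cov(Xᵢ,Xⱼ); the off-diagonal part of the true-score variance is the same as above.
True-score variance = [12.3²·0.86 + 10.4²·0.75] − 110.011 = 211.229 − 110.011 = 101.218.
Reliability = 101.218 / 149.439 = 0.677.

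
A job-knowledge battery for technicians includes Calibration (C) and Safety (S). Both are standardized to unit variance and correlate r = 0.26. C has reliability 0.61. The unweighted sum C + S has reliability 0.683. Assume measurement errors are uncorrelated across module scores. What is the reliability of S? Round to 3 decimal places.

0.591

Var(C+S) = 2 + 2·0.26 = 2.520.
True-score variance = ρ_C + ρ_S + 2·0.26, so 0.683 = (0.61 + ρ_S + 0.52) / 2.520.
ρ_S = 0.683·2.520 − 0.61 − 0.52 = 0.591.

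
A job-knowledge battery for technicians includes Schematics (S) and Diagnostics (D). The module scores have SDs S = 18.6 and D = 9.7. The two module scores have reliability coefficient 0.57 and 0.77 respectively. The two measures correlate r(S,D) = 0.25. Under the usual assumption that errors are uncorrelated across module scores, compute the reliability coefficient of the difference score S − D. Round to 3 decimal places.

0.513

Var(S−D) = 18.6² + 9.7² − 2·18.6·9.7·0.25 = 440.05 − 90.21 = 349.84.
With uncorrelated errors the cross-covariances are all true-score covariance, so they carry over unchanged; only the diagonal terms shrink to ρᵢσᵢ².
True-score variance = [18.6²·0.57 + 9.7²·0.77] − 90.21 = 269.647 − 90.21 = 179.437.
Reliability = 179.437 / 349.84 = 0.513.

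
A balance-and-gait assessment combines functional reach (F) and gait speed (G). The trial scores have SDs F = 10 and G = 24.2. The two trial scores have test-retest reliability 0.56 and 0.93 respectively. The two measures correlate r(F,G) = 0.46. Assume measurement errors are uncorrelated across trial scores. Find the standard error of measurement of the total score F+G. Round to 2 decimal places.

9.22

Var(total) = 685.64 + 222.64 = 908.28.
True-score variance = 600.645 + 222.64 = 823.285, so reliability = 0.9064.
Error variance = 908.28 − 823.285 = 84.9948; SEM = √84.9948 = 9.22.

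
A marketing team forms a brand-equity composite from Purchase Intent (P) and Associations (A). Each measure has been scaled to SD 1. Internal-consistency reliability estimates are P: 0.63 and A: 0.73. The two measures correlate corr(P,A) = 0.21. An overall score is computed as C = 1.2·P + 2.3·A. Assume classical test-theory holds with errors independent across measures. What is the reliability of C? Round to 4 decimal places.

Var(C) = 1.2² + 2.3² + 2·[2.76·0.21] = 6.73 + 1.1592 = 7.8892.
With uncorrelated errors the cross-covariances are all true-score covariance, so they carry over unchanged; only the diagonal terms shrink to ρᵢσᵢ².
True-score variance = [1.2²·0.63 + 2.3²·0.73] + 1.1592 = 4.7689 + 1.1592 = 5.9281.
Reliability = 5.9281 / 7.8892 = 0.7514.

0.7514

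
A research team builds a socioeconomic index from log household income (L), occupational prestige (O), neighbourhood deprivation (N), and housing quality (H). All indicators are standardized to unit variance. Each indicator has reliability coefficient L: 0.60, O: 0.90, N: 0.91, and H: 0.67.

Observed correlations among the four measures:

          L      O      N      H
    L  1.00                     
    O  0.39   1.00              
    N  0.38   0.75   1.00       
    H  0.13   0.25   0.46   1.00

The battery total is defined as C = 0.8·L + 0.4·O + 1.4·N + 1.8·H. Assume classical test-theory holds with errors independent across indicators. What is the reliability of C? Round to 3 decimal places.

Var(C) = 0.8² + 0.4² + 1.4² + 1.8² + 2·[0.32·0.39 + 1.12·0.38 + 1.44·0.13 + 0.56·0.75 + 0.72·0.25 + 2.52·0.46] = 6 + 4.9936 = 10.9936.
Under uncorrelated errors the observed covariances equal the true-score covariances, so only the own-variance terms attenuate.
True-score variance = [0.8²·0.60 + 0.4²·0.90 + 1.4²·0.91 + 1.8²·0.67] + 4.9936 = 4.4824 + 4.9936 = 9.476.
Reliability = 9.476 / 10.9936 = 0.862.

0.862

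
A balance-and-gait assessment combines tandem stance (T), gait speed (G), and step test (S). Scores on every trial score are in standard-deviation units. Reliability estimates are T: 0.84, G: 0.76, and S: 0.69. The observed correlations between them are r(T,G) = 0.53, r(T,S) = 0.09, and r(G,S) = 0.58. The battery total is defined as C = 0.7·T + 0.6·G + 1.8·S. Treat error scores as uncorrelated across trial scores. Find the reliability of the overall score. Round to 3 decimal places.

0.806

Var(C) = 0.7² + 0.6² + 1.8² + 2·[0.42·0.53 + 1.26·0.09 + 1.08·0.58] = 4.09 + 1.9248 = 6.0148.
Because errors are independent across components, Cov(Tᵢ,Tⱼ) = Cov(Xᵢ,Xⱼ); the off-diagonal part of the true-score variance is the same as above.
True-score variance = [0.7²·0.84 + 0.6²·0.76 + 1.8²·0.69] + 1.9248 = 2.9208 + 1.9248 = 4.8456.
Reliability = 4.8456 / 6.0148 = 0.806.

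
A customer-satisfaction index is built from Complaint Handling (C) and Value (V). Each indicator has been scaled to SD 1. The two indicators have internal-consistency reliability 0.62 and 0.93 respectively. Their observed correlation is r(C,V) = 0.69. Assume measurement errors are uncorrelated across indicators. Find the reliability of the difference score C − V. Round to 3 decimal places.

0.274

Var(C−V) = 1 + 1 − 2·0.69 = 2 − 1.38 = 0.62.
Because errors are independent across components, Cov(Tᵢ,Tⱼ) = Cov(Xᵢ,Xⱼ); the off-diagonal part of the true-score variance is the same as above.
True-score variance = [0.62 + 0.93] − 1.38 = 1.55 − 1.38 = 0.17.
Reliability = 0.17 / 0.62 = 0.274.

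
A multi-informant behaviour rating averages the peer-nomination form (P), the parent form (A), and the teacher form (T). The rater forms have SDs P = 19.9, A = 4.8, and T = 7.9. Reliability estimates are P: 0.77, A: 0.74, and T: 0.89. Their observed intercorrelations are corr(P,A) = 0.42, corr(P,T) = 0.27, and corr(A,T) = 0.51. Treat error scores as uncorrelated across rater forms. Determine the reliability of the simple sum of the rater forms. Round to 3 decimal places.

0.848

Var(P+A+T) = 19.9² + 4.8² + 7.9² + 2·[19.9·4.8·0.42 + 19.9·7.9·0.27 + 4.8·7.9·0.51] = 481.46 + 203.809 = 685.269.
Under uncorrelated errors the observed covariances equal the true-score covariances, so only the own-variance terms attenuate.
True-score variance = [19.9²·0.77 + 4.8²·0.74 + 7.9²·0.89] + 203.809 = 377.522 + 203.809 = 581.331.
Reliability = 581.331 / 685.269 = 0.848.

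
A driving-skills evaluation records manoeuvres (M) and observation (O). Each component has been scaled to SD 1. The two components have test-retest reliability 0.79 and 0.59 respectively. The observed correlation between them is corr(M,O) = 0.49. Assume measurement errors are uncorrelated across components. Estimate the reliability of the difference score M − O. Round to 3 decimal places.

0.392

Var(M−O) = 1 + 1 − 2·0.49 = 2 − 0.98 = 1.02.
Under uncorrelated errors the observed covariances equal the true-score covariances, so only the own-variance terms attenuate.
True-score variance = [0.79 + 0.59] − 0.98 = 1.38 − 0.98 = 0.4.
Reliability = 0.4 / 1.02 = 0.392.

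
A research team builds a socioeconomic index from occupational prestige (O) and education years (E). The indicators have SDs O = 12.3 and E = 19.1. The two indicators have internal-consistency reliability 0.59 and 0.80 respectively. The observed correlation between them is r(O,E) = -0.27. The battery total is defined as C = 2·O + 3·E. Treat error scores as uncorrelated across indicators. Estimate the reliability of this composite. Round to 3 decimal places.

Var(C) = 2²·12.3² + 3²·19.1² + 2·[6·12.3·19.1·(-0.27)] = 3888.45 − 761.173 = 3127.28.
Because errors are independent across components, Cov(Tᵢ,Tⱼ) = Cov(Xᵢ,Xⱼ); the off-diagonal part of the true-score variance is the same as above.
True-score variance = [2²·12.3²·0.59 + 3²·19.1²·0.80] − 761.173 = 2983.68 − 761.173 = 2222.5.
Reliability = 2222.5 / 3127.28 = 0.711.

0.711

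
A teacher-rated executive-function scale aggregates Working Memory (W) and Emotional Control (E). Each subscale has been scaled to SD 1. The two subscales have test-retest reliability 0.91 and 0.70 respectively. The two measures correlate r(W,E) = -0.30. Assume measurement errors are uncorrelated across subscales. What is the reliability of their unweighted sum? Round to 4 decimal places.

Var(W+E) = 2 + 2·[(-0.30)] = 2 − 0.6 = 1.4.
Because errors are independent across components, Cov(Tᵢ,Tⱼ) = Cov(Xᵢ,Xⱼ); the off-diagonal part of the true-score variance is the same as above.
True-score variance = [0.91 + 0.70] − 0.6 = 1.61 − 0.6 = 1.01.
Reliability = 1.01 / 1.4 = 0.7214.

0.7214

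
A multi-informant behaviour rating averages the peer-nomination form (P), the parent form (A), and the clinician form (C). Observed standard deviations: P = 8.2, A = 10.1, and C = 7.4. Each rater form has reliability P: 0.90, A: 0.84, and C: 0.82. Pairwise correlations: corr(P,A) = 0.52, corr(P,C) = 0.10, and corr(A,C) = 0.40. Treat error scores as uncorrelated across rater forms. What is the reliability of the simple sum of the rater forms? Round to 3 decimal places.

Var(P+A+C) = 8.2² + 10.1² + 7.4² + 2·[8.2·10.1·0.52 + 8.2·7.4·0.10 + 10.1·7.4·0.40] = 224.01 + 158.061 = 382.071.
Because errors are independent across components, Cov(Tᵢ,Tⱼ) = Cov(Xᵢ,Xⱼ); the off-diagonal part of the true-score variance is the same as above.
True-score variance = [8.2²·0.90 + 10.1²·0.84 + 7.4²·0.82] + 158.061 = 191.108 + 158.061 = 349.168.
Reliability = 349.168 / 382.071 = 0.914.

0.914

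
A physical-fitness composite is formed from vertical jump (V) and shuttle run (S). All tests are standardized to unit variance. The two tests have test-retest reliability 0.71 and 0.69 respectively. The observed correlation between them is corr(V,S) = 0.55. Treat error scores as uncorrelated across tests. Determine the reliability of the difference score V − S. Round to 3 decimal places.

0.333

Var(V−S) = 1 + 1 − 2·0.55 = 2 − 1.1 = 0.9.
Under uncorrelated errors the observed covariances equal the true-score covariances, so only the own-variance terms attenuate.
True-score variance = [0.71 + 0.69] − 1.1 = 1.4 − 1.1 = 0.3.
Reliability = 0.3 / 0.9 = 0.333.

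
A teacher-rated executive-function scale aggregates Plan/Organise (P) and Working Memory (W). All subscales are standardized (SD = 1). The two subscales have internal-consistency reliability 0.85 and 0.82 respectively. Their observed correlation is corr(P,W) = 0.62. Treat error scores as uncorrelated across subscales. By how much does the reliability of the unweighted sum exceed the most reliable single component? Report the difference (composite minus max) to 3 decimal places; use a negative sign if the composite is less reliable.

0.048

Var(sum) = 2 + 1.24 = 3.24; true-score variance = 1.67 + 1.24 = 2.91; composite reliability = 0.8981.
Max component reliability = 0.8500.
Difference = 0.8981 − 0.8500 = 0.048.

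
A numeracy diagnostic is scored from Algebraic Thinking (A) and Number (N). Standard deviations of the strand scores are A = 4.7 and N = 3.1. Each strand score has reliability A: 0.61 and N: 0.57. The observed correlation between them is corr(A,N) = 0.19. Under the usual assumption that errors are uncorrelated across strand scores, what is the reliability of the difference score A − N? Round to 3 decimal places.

0.513

Var(A−N) = 4.7² + 3.1² − 2·4.7·3.1·0.19 = 31.7 − 5.5366 = 26.1634.
Under uncorrelated errors the observed covariances equal the true-score covariances, so only the own-variance terms attenuate.
True-score variance = [4.7²·0.61 + 3.1²·0.57] − 5.5366 = 18.9526 − 5.5366 = 13.416.
Reliability = 13.416 / 26.1634 = 0.513.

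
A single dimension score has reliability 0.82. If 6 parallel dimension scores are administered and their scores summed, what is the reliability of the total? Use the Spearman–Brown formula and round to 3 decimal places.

ρ_k = kρ / (1 + (k−1)ρ) = 6·0.82 / (1 + 5·0.82) = 4.920 / 5.100 = 0.965.

0.965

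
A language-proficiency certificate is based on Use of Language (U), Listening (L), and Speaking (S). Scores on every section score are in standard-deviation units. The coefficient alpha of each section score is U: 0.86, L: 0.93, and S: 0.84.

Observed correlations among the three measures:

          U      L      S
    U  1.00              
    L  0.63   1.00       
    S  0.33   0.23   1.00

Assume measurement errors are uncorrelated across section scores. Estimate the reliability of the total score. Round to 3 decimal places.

0.931

Var(U+L+S) = 3 + 2·[0.63 + 0.33 + 0.23] = 3 + 2.38 = 5.38.
Under uncorrelated errors the observed covariances equal the true-score covariances, so only the own-variance terms attenuate.
True-score variance = [0.86 + 0.93 + 0.84] + 2.38 = 2.63 + 2.38 = 5.01.
Reliability = 5.01 / 5.38 = 0.931.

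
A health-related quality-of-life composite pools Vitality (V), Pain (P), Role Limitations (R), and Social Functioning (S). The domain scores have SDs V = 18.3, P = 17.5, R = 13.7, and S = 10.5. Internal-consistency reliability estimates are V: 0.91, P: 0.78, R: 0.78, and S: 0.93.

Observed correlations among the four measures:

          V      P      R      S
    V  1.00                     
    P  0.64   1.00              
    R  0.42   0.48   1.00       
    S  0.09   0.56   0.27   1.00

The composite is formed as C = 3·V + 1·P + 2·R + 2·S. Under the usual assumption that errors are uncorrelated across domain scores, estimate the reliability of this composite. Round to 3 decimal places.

Var(C) = 3²·18.3² + 17.5² + 2²·13.7² + 2²·10.5² + 2·[3·18.3·17.5·0.64 + 6·18.3·13.7·0.42 + 6·18.3·10.5·0.09 + 2·17.5·13.7·0.48 + 2·17.5·10.5·0.56 + 4·13.7·10.5·0.27] = 4512.02 + 3883.5 = 8395.52.
Under uncorrelated errors the observed covariances equal the true-score covariances, so only the own-variance terms attenuate.
True-score variance = [3²·18.3²·0.91 + 17.5²·0.78 + 2²·13.7²·0.78 + 2²·10.5²·0.93] + 3883.5 = 3977.35 + 3883.5 = 7860.84.
Reliability = 7860.84 / 8395.52 = 0.936.

0.936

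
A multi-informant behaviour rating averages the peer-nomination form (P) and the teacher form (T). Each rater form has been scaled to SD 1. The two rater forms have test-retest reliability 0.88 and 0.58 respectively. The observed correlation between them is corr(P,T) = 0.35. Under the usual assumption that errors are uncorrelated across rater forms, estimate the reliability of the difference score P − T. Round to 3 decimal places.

Var(P−T) = 1 + 1 − 2·0.35 = 2 − 0.7 = 1.3.
Because errors are independent across components, Cov(Tᵢ,Tⱼ) = Cov(Xᵢ,Xⱼ); the off-diagonal part of the true-score variance is the same as above.
True-score variance = [0.88 + 0.58] − 0.7 = 1.46 − 0.7 = 0.76.
Reliability = 0.76 / 1.3 = 0.585.

0.585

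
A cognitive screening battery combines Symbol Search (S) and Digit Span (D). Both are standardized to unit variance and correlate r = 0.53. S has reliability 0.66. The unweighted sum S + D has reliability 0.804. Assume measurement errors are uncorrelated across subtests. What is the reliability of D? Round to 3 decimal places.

0.740

Var(S+D) = 2 + 2·0.53 = 3.060.
True-score variance = ρ_S + ρ_D + 2·0.53, so 0.804 = (0.66 + ρ_D + 1.06) / 3.060.
ρ_D = 0.804·3.060 − 0.66 − 1.06 = 0.740.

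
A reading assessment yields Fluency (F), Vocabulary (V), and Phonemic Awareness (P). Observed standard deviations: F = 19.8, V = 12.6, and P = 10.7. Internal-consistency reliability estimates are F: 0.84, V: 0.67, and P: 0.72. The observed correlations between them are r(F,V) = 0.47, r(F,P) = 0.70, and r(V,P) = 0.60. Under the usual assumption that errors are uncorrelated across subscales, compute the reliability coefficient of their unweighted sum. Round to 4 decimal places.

0.8916

Var(F+V+P) = 19.8² + 12.6² + 10.7² + 2·[19.8·12.6·0.47 + 19.8·10.7·0.70 + 12.6·10.7·0.60] = 665.29 + 692.899 = 1358.19.
With uncorrelated errors the cross-covariances are all true-score covariance, so they carry over unchanged; only the diagonal terms shrink to ρᵢσᵢ².
True-score variance = [19.8²·0.84 + 12.6²·0.67 + 10.7²·0.72] + 692.899 = 518.116 + 692.899 = 1211.01.
Reliability = 1211.01 / 1358.19 = 0.8916.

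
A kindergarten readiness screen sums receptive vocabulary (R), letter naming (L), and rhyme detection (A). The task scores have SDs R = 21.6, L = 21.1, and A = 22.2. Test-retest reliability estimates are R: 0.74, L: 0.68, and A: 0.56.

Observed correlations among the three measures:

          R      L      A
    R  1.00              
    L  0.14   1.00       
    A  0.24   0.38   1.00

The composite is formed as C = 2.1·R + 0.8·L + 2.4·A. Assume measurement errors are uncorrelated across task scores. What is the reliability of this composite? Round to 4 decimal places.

Var(C) = 2.1²·21.6² + 0.8²·21.1² + 2.4²·22.2² + 2·[1.68·21.6·21.1·0.14 + 5.04·21.6·22.2·0.24 + 1.92·21.1·22.2·0.38] = 5181.22 + 2057.96 = 7239.19.
With uncorrelated errors the cross-covariances are all true-score covariance, so they carry over unchanged; only the diagonal terms shrink to ρᵢσᵢ².
True-score variance = [2.1²·21.6²·0.74 + 0.8²·21.1²·0.68 + 2.4²·22.2²·0.56] + 2057.96 = 3306.03 + 2057.96 = 5363.99.
Reliability = 5363.99 / 7239.19 = 0.7410.

0.7410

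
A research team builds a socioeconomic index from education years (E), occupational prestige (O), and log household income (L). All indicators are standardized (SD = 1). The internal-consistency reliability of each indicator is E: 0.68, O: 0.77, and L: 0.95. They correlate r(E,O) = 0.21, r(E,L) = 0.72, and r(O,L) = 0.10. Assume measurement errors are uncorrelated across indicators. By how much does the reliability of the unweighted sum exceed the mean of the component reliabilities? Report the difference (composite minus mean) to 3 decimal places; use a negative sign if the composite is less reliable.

0.081

Var(sum) = 3 + 2.06 = 5.06; true-score variance = 2.4 + 2.06 = 4.46; composite reliability = 0.8814.
Mean component reliability = 0.8000.
Difference = 0.8814 − 0.8000 = 0.081.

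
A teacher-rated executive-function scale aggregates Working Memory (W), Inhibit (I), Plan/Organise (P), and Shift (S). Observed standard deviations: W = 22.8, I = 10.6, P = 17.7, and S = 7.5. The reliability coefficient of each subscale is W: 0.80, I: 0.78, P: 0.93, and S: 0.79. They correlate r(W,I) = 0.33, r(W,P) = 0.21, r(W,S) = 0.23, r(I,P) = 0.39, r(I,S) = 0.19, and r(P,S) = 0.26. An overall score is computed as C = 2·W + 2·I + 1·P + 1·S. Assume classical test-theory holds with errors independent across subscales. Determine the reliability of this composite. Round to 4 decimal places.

0.8769

Var(C) = 2²·22.8² + 2²·10.6² + 17.7² + 7.5² + 2·[4·22.8·10.6·0.33 + 2·22.8·17.7·0.21 + 2·22.8·7.5·0.23 + 2·10.6·17.7·0.39 + 2·10.6·7.5·0.19 + 17.7·7.5·0.26] = 2898.34 + 1556.48 = 4454.82.
With uncorrelated errors the cross-covariances are all true-score covariance, so they carry over unchanged; only the diagonal terms shrink to ρᵢσᵢ².
True-score variance = [2²·22.8²·0.80 + 2²·10.6²·0.78 + 17.7²·0.93 + 7.5²·0.79] + 1556.48 = 2349.85 + 1556.48 = 3906.33.
Reliability = 3906.33 / 4454.82 = 0.8769.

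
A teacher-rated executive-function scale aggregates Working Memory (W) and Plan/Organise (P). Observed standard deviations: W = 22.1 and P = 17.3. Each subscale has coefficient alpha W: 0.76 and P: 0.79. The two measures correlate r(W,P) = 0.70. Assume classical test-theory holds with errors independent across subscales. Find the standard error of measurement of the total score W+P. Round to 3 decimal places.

Var(total) = 787.7 + 535.262 = 1322.96.
True-score variance = 607.631 + 535.262 = 1142.89, so reliability = 0.8639.
Error variance = 1322.96 − 1142.89 = 180.069; SEM = √180.069 = 13.419.

13.419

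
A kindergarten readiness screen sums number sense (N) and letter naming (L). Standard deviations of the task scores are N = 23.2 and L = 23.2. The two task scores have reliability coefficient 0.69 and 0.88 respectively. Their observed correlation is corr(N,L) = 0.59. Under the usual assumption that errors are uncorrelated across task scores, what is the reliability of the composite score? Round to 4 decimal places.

Var(N+L) = 23.2² + 23.2² + 2·[23.2·23.2·0.59] = 1076.48 + 635.123 = 1711.6.
Because errors are independent across components, Cov(Tᵢ,Tⱼ) = Cov(Xᵢ,Xⱼ); the off-diagonal part of the true-score variance is the same as above.
True-score variance = [23.2²·0.69 + 23.2²·0.88] + 635.123 = 845.037 + 635.123 = 1480.16.
Reliability = 1480.16 / 1711.6 = 0.8648.

0.8648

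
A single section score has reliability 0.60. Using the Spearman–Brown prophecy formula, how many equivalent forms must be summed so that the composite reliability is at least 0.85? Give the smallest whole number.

k ≥ ρ*(1−ρ₁)/(ρ₁(1−ρ*)) = 0.85·0.40 / (0.60·0.15) = 3.778.
Smallest integer k = 4.

4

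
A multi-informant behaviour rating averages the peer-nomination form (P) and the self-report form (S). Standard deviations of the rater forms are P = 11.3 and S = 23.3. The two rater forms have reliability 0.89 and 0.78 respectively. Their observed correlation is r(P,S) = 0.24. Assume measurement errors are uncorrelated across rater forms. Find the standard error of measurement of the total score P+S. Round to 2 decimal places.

Var(total) = 670.58 + 126.379 = 796.959.
True-score variance = 537.098 + 126.379 = 663.477, so reliability = 0.8325.
Error variance = 796.959 − 663.477 = 133.482; SEM = √133.482 = 11.55.

11.55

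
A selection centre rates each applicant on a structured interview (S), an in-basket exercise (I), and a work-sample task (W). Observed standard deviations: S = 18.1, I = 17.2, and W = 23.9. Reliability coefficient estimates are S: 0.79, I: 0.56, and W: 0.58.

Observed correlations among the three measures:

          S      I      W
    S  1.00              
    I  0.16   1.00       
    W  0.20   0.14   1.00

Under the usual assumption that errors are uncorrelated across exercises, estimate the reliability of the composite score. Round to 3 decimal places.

Var(S+I+W) = 18.1² + 17.2² + 23.9² + 2·[18.1·17.2·0.16 + 18.1·23.9·0.20 + 17.2·23.9·0.14] = 1194.66 + 387.761 = 1582.42.
With uncorrelated errors the cross-covariances are all true-score covariance, so they carry over unchanged; only the diagonal terms shrink to ρᵢσᵢ².
True-score variance = [18.1²·0.79 + 17.2²·0.56 + 23.9²·0.58] + 387.761 = 755.784 + 387.761 = 1143.54.
Reliability = 1143.54 / 1582.42 = 0.723.

0.723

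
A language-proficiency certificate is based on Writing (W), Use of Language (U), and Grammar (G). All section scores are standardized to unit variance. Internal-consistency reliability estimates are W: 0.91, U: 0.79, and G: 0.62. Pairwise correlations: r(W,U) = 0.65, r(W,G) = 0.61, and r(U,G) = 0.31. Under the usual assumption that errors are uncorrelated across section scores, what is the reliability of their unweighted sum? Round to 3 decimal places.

Var(W+U+G) = 3 + 2·[0.65 + 0.61 + 0.31] = 3 + 3.14 = 6.14.
Under uncorrelated errors the observed covariances equal the true-score covariances, so only the own-variance terms attenuate.
True-score variance = [0.91 + 0.79 + 0.62] + 3.14 = 2.32 + 3.14 = 5.46.
Reliability = 5.46 / 6.14 = 0.889.

0.889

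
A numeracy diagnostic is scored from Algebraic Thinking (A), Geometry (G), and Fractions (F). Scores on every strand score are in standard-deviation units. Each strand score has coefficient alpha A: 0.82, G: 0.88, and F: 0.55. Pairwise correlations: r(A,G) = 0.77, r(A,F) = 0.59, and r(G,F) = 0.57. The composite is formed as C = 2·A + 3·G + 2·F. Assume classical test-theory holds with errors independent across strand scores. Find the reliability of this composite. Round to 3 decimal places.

Var(C) = 2² + 3² + 2² + 2·[6·0.77 + 4·0.59 + 6·0.57] = 17 + 20.8 = 37.8.
Under uncorrelated errors the observed covariances equal the true-score covariances, so only the own-variance terms attenuate.
True-score variance = [2²·0.82 + 3²·0.88 + 2²·0.55] + 20.8 = 13.4 + 20.8 = 34.2.
Reliability = 34.2 / 37.8 = 0.905.

0.905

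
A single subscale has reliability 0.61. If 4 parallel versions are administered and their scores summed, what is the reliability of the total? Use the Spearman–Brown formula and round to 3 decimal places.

0.862

ρ_k = kρ / (1 + (k−1)ρ) = 4·0.61 / (1 + 3·0.61) = 2.440 / 2.830 = 0.862.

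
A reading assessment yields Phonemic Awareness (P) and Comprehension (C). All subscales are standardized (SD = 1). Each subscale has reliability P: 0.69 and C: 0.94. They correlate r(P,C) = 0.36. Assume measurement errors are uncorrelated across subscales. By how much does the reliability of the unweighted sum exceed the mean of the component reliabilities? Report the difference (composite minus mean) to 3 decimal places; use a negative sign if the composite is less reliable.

Var(sum) = 2 + 0.72 = 2.72; true-score variance = 1.63 + 0.72 = 2.35; composite reliability = 0.8640.
Mean component reliability = 0.8150.
Difference = 0.8640 − 0.8150 = 0.049.

0.049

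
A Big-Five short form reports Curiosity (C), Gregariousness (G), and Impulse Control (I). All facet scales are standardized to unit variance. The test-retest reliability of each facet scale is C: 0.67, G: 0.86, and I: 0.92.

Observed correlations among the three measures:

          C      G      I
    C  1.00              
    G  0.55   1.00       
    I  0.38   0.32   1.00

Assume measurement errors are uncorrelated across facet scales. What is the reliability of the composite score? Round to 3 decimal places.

Var(C+G+I) = 3 + 2·[0.55 + 0.38 + 0.32] = 3 + 2.5 = 5.5.
Under uncorrelated errors the observed covariances equal the true-score covariances, so only the own-variance terms attenuate.
True-score variance = [0.67 + 0.86 + 0.92] + 2.5 = 2.45 + 2.5 = 4.95.
Reliability = 4.95 / 5.5 = 0.900.

0.900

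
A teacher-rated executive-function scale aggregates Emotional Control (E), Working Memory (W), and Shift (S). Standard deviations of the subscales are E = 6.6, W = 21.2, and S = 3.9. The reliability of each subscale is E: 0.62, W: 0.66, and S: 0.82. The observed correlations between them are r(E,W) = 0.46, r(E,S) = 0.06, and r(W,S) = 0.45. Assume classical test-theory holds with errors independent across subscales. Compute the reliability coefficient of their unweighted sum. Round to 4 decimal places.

0.7591

Var(E+W+S) = 6.6² + 21.2² + 3.9² + 2·[6.6·21.2·0.46 + 6.6·3.9·0.06 + 21.2·3.9·0.45] = 508.21 + 206.227 = 714.437.
Under uncorrelated errors the observed covariances equal the true-score covariances, so only the own-variance terms attenuate.
True-score variance = [6.6²·0.62 + 21.2²·0.66 + 3.9²·0.82] + 206.227 = 336.11 + 206.227 = 542.337.
Reliability = 542.337 / 714.437 = 0.7591.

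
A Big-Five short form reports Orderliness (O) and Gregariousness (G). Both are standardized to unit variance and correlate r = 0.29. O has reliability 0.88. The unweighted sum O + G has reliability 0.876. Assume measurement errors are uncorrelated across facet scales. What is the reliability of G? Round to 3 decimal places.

Var(O+G) = 2 + 2·0.29 = 2.580.
True-score variance = ρ_O + ρ_G + 2·0.29, so 0.876 = (0.88 + ρ_G + 0.58) / 2.580.
ρ_G = 0.876·2.580 − 0.88 − 0.58 = 0.800.

0.800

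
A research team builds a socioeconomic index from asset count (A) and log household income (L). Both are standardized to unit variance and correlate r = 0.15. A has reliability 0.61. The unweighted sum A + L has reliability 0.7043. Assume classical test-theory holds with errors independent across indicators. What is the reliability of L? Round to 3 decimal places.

Var(A+L) = 2 + 2·0.15 = 2.300.
True-score variance = ρ_A + ρ_L + 2·0.15, so 0.7043 = (0.61 + ρ_L + 0.30) / 2.300.
ρ_L = 0.7043·2.300 − 0.61 − 0.30 = 0.710.

0.710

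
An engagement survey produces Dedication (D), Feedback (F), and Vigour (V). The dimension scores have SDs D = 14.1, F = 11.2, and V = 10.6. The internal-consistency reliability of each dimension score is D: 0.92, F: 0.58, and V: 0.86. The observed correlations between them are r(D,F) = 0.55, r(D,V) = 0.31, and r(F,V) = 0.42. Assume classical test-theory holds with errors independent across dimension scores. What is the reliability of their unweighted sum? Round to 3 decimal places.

Var(D+F+V) = 14.1² + 11.2² + 10.6² + 2·[14.1·11.2·0.55 + 14.1·10.6·0.31 + 11.2·10.6·0.42] = 436.61 + 366.102 = 802.712.
With uncorrelated errors the cross-covariances are all true-score covariance, so they carry over unchanged; only the diagonal terms shrink to ρᵢσᵢ².
True-score variance = [14.1²·0.92 + 11.2²·0.58 + 10.6²·0.86] + 366.102 = 352.29 + 366.102 = 718.392.
Reliability = 718.392 / 802.712 = 0.895.

0.895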